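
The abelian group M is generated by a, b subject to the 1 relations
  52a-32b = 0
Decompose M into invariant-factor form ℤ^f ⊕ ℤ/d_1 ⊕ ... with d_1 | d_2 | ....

Answer: M ≅ ℤ^1 ⊕ ℤ/4

Derivation:
rank_ℚ(R)=1; free=2−1=1
SNF(R) diag = [4] → torsion [4]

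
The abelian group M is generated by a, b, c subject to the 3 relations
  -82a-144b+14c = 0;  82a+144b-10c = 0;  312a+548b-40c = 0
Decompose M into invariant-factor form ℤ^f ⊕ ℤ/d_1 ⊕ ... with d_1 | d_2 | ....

rank_ℚ(R)=3; free=3−3=0
SNF(R) diag = [2, 4, 4] → torsion [2, 4, 4]

Answer: M ≅ ℤ/2 ⊕ ℤ/4 ⊕ ℤ/4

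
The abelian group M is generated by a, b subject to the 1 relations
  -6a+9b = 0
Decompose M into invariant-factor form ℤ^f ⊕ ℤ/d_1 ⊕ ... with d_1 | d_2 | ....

rank_ℚ(R)=1; free=2−1=1
SNF(R) diag = [3] → torsion [3]

Answer: M ≅ ℤ^1 ⊕ ℤ/3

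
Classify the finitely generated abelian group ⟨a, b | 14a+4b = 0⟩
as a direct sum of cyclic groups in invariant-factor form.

rank_ℚ(R)=1; free=2−1=1
SNF(R) diag = [2] → torsion [2]

Answer: M ≅ ℤ^1 ⊕ ℤ/2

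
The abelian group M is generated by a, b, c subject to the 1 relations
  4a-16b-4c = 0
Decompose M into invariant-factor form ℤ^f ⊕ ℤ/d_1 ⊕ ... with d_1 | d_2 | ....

rank_ℚ(R)=1; free=3−1=2
SNF(R) diag = [4] → torsion [4]

Answer: M ≅ ℤ^2 ⊕ ℤ/4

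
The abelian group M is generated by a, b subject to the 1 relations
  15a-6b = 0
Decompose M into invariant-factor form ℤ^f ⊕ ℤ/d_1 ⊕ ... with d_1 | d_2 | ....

rank_ℚ(R)=1; free=2−1=1
SNF(R) diag = [3] → torsion [3]

Answer: M ≅ ℤ^1 ⊕ ℤ/3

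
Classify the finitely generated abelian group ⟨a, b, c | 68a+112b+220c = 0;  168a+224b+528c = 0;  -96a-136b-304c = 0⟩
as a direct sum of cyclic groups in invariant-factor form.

rank_ℚ(R)=3; free=3−3=0
SNF(R) diag = [4, 8, 8] → torsion [4, 8, 8]

Answer: M ≅ ℤ/4 ⊕ ℤ/8 ⊕ ℤ/8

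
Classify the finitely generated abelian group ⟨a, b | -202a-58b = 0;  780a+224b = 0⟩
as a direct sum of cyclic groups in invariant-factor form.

Answer: M ≅ ℤ/2 ⊕ ℤ/4

Derivation:
rank_ℚ(R)=2; free=2−2=0
SNF(R) diag = [2, 4] → torsion [2, 4]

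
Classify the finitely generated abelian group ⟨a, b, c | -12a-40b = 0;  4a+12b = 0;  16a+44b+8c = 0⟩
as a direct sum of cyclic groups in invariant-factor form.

rank_ℚ(R)=3; free=3−3=0
SNF(R) diag = [4, 4, 8] → torsion [4, 4, 8]

Answer: M ≅ ℤ/4 ⊕ ℤ/4 ⊕ ℤ/8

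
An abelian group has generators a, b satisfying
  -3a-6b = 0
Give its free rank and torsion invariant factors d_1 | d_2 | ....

rank_ℚ(R)=1; free=2−1=1
SNF(R) diag = [3] → torsion [3]

Answer: M ≅ ℤ^1 ⊕ ℤ/3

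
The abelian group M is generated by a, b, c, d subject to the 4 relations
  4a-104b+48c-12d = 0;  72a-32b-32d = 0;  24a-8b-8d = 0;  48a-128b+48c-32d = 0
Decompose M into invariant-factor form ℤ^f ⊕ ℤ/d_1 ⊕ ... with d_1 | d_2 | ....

Answer: M ≅ ℤ/4 ⊕ ℤ/8 ⊕ ℤ/24 ⊕ ℤ/48

Derivation:
rank_ℚ(R)=4; free=4−4=0
SNF(R) diag = [4, 8, 24, 48] → torsion [4, 8, 24, 48]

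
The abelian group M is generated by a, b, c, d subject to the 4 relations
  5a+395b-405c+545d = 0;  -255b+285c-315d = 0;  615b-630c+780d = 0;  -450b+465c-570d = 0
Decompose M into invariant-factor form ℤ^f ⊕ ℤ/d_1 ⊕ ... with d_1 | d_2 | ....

Answer: M ≅ ℤ/5 ⊕ ℤ/15 ⊕ ℤ/15 ⊕ ℤ/45

Derivation:
rank_ℚ(R)=4; free=4−4=0
SNF(R) diag = [5, 15, 15, 45] → torsion [5, 15, 15, 45]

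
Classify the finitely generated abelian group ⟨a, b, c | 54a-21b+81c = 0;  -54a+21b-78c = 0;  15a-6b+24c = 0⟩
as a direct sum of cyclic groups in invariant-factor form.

rank_ℚ(R)=3; free=3−3=0
SNF(R) diag = [3, 3, 3] → torsion [3, 3, 3]

Answer: M ≅ ℤ/3 ⊕ ℤ/3 ⊕ ℤ/3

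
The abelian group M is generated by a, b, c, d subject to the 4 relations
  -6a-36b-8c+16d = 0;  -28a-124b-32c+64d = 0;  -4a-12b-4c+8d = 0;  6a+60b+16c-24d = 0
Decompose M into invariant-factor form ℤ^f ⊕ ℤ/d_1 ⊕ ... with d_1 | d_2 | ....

rank_ℚ(R)=4; free=4−4=0
SNF(R) diag = [2, 4, 4, 8] → torsion [2, 4, 4, 8]

Answer: M ≅ ℤ/2 ⊕ ℤ/4 ⊕ ℤ/4 ⊕ ℤ/8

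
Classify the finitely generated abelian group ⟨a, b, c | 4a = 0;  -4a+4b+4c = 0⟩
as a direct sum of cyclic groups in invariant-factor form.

rank_ℚ(R)=2; free=3−2=1
SNF(R) diag = [4, 4] → torsion [4, 4]

Answer: M ≅ ℤ^1 ⊕ ℤ/4 ⊕ ℤ/4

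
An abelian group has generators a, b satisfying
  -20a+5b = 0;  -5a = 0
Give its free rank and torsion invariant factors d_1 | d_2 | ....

Answer: M ≅ ℤ/5 ⊕ ℤ/5

Derivation:
rank_ℚ(R)=2; free=2−2=0
SNF(R) diag = [5, 5] → torsion [5, 5]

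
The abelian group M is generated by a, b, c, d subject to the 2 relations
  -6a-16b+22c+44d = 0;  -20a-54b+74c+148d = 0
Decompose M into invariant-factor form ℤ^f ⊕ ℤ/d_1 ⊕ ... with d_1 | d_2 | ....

Answer: M ≅ ℤ^2 ⊕ ℤ/2 ⊕ ℤ/2

Derivation:
rank_ℚ(R)=2; free=4−2=2
SNF(R) diag = [2, 2] → torsion [2, 2]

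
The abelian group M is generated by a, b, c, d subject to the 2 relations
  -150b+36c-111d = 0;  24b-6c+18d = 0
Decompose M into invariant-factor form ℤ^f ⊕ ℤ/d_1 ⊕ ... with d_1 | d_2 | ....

rank_ℚ(R)=2; free=4−2=2
SNF(R) diag = [3, 6] → torsion [3, 6]

Answer: M ≅ ℤ^2 ⊕ ℤ/3 ⊕ ℤ/6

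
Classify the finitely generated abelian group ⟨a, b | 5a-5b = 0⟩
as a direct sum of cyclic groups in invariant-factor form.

Answer: M ≅ ℤ^1 ⊕ ℤ/5

Derivation:
rank_ℚ(R)=1; free=2−1=1
SNF(R) diag = [5] → torsion [5]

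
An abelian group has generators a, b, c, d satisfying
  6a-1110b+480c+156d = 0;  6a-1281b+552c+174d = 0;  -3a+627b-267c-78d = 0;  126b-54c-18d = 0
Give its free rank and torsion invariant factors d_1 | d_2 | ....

Answer: M ≅ ℤ/3 ⊕ ℤ/9 ⊕ ℤ/18 ⊕ ℤ/18

Derivation:
rank_ℚ(R)=4; free=4−4=0
SNF(R) diag = [3, 9, 18, 18] → torsion [3, 9, 18, 18]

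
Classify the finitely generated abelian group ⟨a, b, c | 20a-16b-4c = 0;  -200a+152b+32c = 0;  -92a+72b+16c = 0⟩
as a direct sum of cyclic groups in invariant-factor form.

rank_ℚ(R)=3; free=3−3=0
SNF(R) diag = [4, 4, 8] → torsion [4, 4, 8]

Answer: M ≅ ℤ/4 ⊕ ℤ/4 ⊕ ℤ/8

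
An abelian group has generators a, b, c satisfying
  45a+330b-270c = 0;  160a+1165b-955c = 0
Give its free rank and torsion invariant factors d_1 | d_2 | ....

rank_ℚ(R)=2; free=3−2=1
SNF(R) diag = [5, 15] → torsion [5, 15]

Answer: M ≅ ℤ^1 ⊕ ℤ/5 ⊕ ℤ/15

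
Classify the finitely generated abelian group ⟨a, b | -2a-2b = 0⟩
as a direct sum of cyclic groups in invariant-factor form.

Answer: M ≅ ℤ^1 ⊕ ℤ/2

Derivation:
rank_ℚ(R)=1; free=2−1=1
SNF(R) diag = [2] → torsion [2]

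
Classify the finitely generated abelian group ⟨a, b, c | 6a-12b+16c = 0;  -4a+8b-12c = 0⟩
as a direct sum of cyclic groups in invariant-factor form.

rank_ℚ(R)=2; free=3−2=1
SNF(R) diag = [2, 4] → torsion [2, 4]

Answer: M ≅ ℤ^1 ⊕ ℤ/2 ⊕ ℤ/4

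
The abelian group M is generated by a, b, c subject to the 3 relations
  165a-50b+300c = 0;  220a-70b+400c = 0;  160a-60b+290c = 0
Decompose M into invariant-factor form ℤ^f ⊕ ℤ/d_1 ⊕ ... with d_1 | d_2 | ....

Answer: M ≅ ℤ/5 ⊕ ℤ/10 ⊕ ℤ/10

Derivation:
rank_ℚ(R)=3; free=3−3=0
SNF(R) diag = [5, 10, 10] → torsion [5, 10, 10]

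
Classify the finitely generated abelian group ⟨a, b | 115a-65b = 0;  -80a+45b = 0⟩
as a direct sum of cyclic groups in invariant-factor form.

Answer: M ≅ ℤ/5 ⊕ ℤ/5

Derivation:
rank_ℚ(R)=2; free=2−2=0
SNF(R) diag = [5, 5] → torsion [5, 5]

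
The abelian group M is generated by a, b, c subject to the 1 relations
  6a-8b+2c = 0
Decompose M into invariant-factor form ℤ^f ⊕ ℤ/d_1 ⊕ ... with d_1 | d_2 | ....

Answer: M ≅ ℤ^2 ⊕ ℤ/2

Derivation:
rank_ℚ(R)=1; free=3−1=2
SNF(R) diag = [2] → torsion [2]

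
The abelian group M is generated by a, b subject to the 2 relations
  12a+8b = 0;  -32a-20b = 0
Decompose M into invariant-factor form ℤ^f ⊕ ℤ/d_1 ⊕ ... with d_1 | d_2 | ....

Answer: M ≅ ℤ/4 ⊕ ℤ/4

Derivation:
rank_ℚ(R)=2; free=2−2=0
SNF(R) diag = [4, 4] → torsion [4, 4]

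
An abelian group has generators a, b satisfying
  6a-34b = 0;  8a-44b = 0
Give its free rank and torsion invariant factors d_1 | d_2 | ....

Answer: M ≅ ℤ/2 ⊕ ℤ/4

Derivation:
rank_ℚ(R)=2; free=2−2=0
SNF(R) diag = [2, 4] → torsion [2, 4]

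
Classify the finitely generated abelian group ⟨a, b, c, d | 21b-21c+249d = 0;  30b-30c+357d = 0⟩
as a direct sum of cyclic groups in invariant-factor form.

Answer: M ≅ ℤ^2 ⊕ ℤ/3 ⊕ ℤ/9

Derivation:
rank_ℚ(R)=2; free=4−2=2
SNF(R) diag = [3, 9] → torsion [3, 9]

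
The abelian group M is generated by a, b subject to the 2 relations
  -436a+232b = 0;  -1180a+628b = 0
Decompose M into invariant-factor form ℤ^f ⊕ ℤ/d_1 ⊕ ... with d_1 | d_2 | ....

Answer: M ≅ ℤ/4 ⊕ ℤ/12

Derivation:
rank_ℚ(R)=2; free=2−2=0
SNF(R) diag = [4, 12] → torsion [4, 12]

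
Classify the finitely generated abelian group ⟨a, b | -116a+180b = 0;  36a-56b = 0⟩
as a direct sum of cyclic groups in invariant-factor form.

Answer: M ≅ ℤ/4 ⊕ ℤ/4

Derivation:
rank_ℚ(R)=2; free=2−2=0
SNF(R) diag = [4, 4] → torsion [4, 4]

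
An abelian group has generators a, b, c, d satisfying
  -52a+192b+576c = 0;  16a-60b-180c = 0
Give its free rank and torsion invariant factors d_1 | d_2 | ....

rank_ℚ(R)=2; free=4−2=2
SNF(R) diag = [4, 12] → torsion [4, 12]

Answer: M ≅ ℤ^2 ⊕ ℤ/4 ⊕ ℤ/12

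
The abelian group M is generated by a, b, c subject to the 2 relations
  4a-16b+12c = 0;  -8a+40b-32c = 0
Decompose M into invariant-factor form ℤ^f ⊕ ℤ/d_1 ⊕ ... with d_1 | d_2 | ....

rank_ℚ(R)=2; free=3−2=1
SNF(R) diag = [4, 8] → torsion [4, 8]

Answer: M ≅ ℤ^1 ⊕ ℤ/4 ⊕ ℤ/8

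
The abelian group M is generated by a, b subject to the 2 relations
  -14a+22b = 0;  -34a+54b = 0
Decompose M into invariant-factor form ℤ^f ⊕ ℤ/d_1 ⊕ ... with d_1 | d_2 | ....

rank_ℚ(R)=2; free=2−2=0
SNF(R) diag = [2, 4] → torsion [2, 4]

Answer: M ≅ ℤ/2 ⊕ ℤ/4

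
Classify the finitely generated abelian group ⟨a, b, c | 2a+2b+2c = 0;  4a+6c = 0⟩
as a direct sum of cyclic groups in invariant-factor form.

Answer: M ≅ ℤ^1 ⊕ ℤ/2 ⊕ ℤ/2

Derivation:
rank_ℚ(R)=2; free=3−2=1
SNF(R) diag = [2, 2] → torsion [2, 2]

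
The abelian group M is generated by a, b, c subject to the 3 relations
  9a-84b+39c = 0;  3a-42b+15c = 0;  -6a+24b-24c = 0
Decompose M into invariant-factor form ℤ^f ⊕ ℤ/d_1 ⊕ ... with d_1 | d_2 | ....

Answer: M ≅ ℤ/3 ⊕ ℤ/6 ⊕ ℤ/18

Derivation:
rank_ℚ(R)=3; free=3−3=0
SNF(R) diag = [3, 6, 18] → torsion [3, 6, 18]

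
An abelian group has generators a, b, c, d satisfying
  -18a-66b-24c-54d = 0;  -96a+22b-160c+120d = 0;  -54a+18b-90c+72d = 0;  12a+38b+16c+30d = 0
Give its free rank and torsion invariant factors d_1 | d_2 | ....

rank_ℚ(R)=4; free=4−4=0
SNF(R) diag = [2, 6, 18, 18] → torsion [2, 6, 18, 18]

Answer: M ≅ ℤ/2 ⊕ ℤ/6 ⊕ ℤ/18 ⊕ ℤ/18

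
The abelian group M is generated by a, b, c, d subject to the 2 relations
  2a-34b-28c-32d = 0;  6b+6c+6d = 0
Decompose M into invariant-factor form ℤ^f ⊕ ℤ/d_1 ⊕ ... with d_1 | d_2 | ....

Answer: M ≅ ℤ^2 ⊕ ℤ/2 ⊕ ℤ/6

Derivation:
rank_ℚ(R)=2; free=4−2=2
SNF(R) diag = [2, 6] → torsion [2, 6]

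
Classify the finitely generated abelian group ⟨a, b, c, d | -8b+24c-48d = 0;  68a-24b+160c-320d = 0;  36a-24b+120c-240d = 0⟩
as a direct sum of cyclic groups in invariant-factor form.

Answer: M ≅ ℤ^1 ⊕ ℤ/4 ⊕ ℤ/8 ⊕ ℤ/24

Derivation:
rank_ℚ(R)=3; free=4−3=1
SNF(R) diag = [4, 8, 24] → torsion [4, 8, 24]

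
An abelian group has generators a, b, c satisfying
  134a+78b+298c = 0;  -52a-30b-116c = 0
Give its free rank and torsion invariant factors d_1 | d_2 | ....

rank_ℚ(R)=2; free=3−2=1
SNF(R) diag = [2, 6] → torsion [2, 6]

Answer: M ≅ ℤ^1 ⊕ ℤ/2 ⊕ ℤ/6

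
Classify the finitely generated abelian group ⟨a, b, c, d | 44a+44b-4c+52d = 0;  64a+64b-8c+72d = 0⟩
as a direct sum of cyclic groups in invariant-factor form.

rank_ℚ(R)=2; free=4−2=2
SNF(R) diag = [4, 8] → torsion [4, 8]

Answer: M ≅ ℤ^2 ⊕ ℤ/4 ⊕ ℤ/8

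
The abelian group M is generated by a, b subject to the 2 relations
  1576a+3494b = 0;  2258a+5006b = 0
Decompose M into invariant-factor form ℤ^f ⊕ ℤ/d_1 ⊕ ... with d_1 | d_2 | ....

Answer: M ≅ ℤ/2 ⊕ ℤ/2

Derivation:
rank_ℚ(R)=2; free=2−2=0
SNF(R) diag = [2, 2] → torsion [2, 2]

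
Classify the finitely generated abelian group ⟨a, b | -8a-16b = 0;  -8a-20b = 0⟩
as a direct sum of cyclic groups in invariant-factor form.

Answer: M ≅ ℤ/4 ⊕ ℤ/8

Derivation:
rank_ℚ(R)=2; free=2−2=0
SNF(R) diag = [4, 8] → torsion [4, 8]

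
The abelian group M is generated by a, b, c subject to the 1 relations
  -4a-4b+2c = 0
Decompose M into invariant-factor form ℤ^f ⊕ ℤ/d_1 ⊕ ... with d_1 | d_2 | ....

rank_ℚ(R)=1; free=3−1=2
SNF(R) diag = [2] → torsion [2]

Answer: M ≅ ℤ^2 ⊕ ℤ/2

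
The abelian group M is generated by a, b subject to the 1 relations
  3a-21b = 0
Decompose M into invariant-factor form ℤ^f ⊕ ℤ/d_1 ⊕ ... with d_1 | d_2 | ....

rank_ℚ(R)=1; free=2−1=1
SNF(R) diag = [3] → torsion [3]

Answer: M ≅ ℤ^1 ⊕ ℤ/3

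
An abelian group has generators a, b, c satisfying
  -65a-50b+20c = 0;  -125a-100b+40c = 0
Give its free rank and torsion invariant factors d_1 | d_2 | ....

Answer: M ≅ ℤ^1 ⊕ ℤ/5 ⊕ ℤ/10

Derivation:
rank_ℚ(R)=2; free=3−2=1
SNF(R) diag = [5, 10] → torsion [5, 10]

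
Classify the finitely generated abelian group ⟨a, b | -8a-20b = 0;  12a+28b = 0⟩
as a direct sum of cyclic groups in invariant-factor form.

rank_ℚ(R)=2; free=2−2=0
SNF(R) diag = [4, 4] → torsion [4, 4]

Answer: M ≅ ℤ/4 ⊕ ℤ/4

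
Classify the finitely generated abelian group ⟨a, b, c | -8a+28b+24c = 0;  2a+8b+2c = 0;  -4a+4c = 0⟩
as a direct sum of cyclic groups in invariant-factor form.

rank_ℚ(R)=3; free=3−3=0
SNF(R) diag = [2, 4, 8] → torsion [2, 4, 8]

Answer: M ≅ ℤ/2 ⊕ ℤ/4 ⊕ ℤ/8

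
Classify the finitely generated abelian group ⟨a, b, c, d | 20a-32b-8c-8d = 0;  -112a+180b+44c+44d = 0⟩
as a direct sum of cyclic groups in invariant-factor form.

rank_ℚ(R)=2; free=4−2=2
SNF(R) diag = [4, 4] → torsion [4, 4]

Answer: M ≅ ℤ^2 ⊕ ℤ/4 ⊕ ℤ/4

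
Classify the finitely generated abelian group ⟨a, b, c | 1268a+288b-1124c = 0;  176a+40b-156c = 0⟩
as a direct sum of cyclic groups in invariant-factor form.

rank_ℚ(R)=2; free=3−2=1
SNF(R) diag = [4, 4] → torsion [4, 4]

Answer: M ≅ ℤ^1 ⊕ ℤ/4 ⊕ ℤ/4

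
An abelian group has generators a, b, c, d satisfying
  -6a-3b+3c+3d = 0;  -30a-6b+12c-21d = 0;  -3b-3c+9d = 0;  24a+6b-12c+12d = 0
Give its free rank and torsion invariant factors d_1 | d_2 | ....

rank_ℚ(R)=4; free=4−4=0
SNF(R) diag = [3, 3, 6, 6] → torsion [3, 3, 6, 6]

Answer: M ≅ ℤ/3 ⊕ ℤ/3 ⊕ ℤ/6 ⊕ ℤ/6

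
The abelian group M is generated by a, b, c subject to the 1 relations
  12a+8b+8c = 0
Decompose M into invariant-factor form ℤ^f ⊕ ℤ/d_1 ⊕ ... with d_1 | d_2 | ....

Answer: M ≅ ℤ^2 ⊕ ℤ/4

Derivation:
rank_ℚ(R)=1; free=3−1=2
SNF(R) diag = [4] → torsion [4]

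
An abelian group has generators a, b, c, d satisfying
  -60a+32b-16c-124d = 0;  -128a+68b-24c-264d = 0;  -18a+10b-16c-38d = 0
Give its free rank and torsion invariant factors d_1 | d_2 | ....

rank_ℚ(R)=3; free=4−3=1
SNF(R) diag = [2, 4, 8] → torsion [2, 4, 8]

Answer: M ≅ ℤ^1 ⊕ ℤ/2 ⊕ ℤ/4 ⊕ ℤ/8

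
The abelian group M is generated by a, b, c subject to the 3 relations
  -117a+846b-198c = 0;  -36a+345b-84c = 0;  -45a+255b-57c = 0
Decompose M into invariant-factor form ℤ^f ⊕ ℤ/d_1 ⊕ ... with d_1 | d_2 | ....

rank_ℚ(R)=3; free=3−3=0
SNF(R) diag = [3, 9, 9] → torsion [3, 9, 9]

Answer: M ≅ ℤ/3 ⊕ ℤ/9 ⊕ ℤ/9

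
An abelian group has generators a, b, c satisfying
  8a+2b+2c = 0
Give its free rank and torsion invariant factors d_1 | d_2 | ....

rank_ℚ(R)=1; free=3−1=2
SNF(R) diag = [2] → torsion [2]

Answer: M ≅ ℤ^2 ⊕ ℤ/2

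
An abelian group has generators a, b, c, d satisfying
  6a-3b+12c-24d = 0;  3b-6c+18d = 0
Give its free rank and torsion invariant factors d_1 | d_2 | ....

Answer: M ≅ ℤ^2 ⊕ ℤ/3 ⊕ ℤ/6

Derivation:
rank_ℚ(R)=2; free=4−2=2
SNF(R) diag = [3, 6] → torsion [3, 6]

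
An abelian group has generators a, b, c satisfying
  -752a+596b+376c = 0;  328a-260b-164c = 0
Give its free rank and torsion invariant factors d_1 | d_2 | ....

rank_ℚ(R)=2; free=3−2=1
SNF(R) diag = [4, 4] → torsion [4, 4]

Answer: M ≅ ℤ^1 ⊕ ℤ/4 ⊕ ℤ/4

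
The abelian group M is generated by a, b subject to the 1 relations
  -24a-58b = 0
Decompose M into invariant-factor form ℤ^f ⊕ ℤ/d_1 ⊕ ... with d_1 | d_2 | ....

rank_ℚ(R)=1; free=2−1=1
SNF(R) diag = [2] → torsion [2]

Answer: M ≅ ℤ^1 ⊕ ℤ/2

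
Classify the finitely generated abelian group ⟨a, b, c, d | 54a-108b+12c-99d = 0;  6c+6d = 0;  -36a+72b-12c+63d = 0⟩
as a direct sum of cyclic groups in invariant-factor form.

Answer: M ≅ ℤ^1 ⊕ ℤ/3 ⊕ ℤ/6 ⊕ ℤ/18

Derivation:
rank_ℚ(R)=3; free=4−3=1
SNF(R) diag = [3, 6, 18] → torsion [3, 6, 18]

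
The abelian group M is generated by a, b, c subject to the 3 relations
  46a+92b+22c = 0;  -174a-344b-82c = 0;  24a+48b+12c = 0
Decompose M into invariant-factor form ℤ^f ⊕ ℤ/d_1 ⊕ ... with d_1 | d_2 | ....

rank_ℚ(R)=3; free=3−3=0
SNF(R) diag = [2, 4, 12] → torsion [2, 4, 12]

Answer: M ≅ ℤ/2 ⊕ ℤ/4 ⊕ ℤ/12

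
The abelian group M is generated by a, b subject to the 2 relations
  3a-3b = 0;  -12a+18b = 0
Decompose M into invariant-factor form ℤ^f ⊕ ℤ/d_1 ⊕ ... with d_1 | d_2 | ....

rank_ℚ(R)=2; free=2−2=0
SNF(R) diag = [3, 6] → torsion [3, 6]

Answer: M ≅ ℤ/3 ⊕ ℤ/6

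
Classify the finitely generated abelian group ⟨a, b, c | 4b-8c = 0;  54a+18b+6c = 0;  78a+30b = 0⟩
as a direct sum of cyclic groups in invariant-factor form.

rank_ℚ(R)=3; free=3−3=0
SNF(R) diag = [2, 6, 12] → torsion [2, 6, 12]

Answer: M ≅ ℤ/2 ⊕ ℤ/6 ⊕ ℤ/12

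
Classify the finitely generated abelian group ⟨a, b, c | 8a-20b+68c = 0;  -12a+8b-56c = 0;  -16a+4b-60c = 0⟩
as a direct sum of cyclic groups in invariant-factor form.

Answer: M ≅ ℤ/4 ⊕ ℤ/4 ⊕ ℤ/8

Derivation:
rank_ℚ(R)=3; free=3−3=0
SNF(R) diag = [4, 4, 8] → torsion [4, 4, 8]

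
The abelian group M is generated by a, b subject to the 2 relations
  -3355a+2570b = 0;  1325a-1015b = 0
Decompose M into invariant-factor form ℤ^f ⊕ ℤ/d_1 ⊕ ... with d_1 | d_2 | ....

Answer: M ≅ ℤ/5 ⊕ ℤ/15

Derivation:
rank_ℚ(R)=2; free=2−2=0
SNF(R) diag = [5, 15] → torsion [5, 15]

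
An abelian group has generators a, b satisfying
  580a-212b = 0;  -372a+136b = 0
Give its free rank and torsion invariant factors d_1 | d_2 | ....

Answer: M ≅ ℤ/4 ⊕ ℤ/4

Derivation:
rank_ℚ(R)=2; free=2−2=0
SNF(R) diag = [4, 4] → torsion [4, 4]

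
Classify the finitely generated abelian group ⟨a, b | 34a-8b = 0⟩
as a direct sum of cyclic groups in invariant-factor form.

Answer: M ≅ ℤ^1 ⊕ ℤ/2

Derivation:
rank_ℚ(R)=1; free=2−1=1
SNF(R) diag = [2] → torsion [2]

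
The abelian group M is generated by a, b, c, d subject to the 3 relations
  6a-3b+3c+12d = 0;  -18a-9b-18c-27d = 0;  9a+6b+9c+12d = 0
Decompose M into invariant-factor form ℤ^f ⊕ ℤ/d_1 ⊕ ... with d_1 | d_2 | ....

rank_ℚ(R)=3; free=4−3=1
SNF(R) diag = [3, 3, 9] → torsion [3, 3, 9]

Answer: M ≅ ℤ^1 ⊕ ℤ/3 ⊕ ℤ/3 ⊕ ℤ/9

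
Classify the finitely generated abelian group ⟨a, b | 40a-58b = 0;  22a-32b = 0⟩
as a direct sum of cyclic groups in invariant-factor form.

rank_ℚ(R)=2; free=2−2=0
SNF(R) diag = [2, 2] → torsion [2, 2]

Answer: M ≅ ℤ/2 ⊕ ℤ/2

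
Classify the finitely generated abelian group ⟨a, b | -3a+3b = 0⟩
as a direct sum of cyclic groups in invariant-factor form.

rank_ℚ(R)=1; free=2−1=1
SNF(R) diag = [3] → torsion [3]

Answer: M ≅ ℤ^1 ⊕ ℤ/3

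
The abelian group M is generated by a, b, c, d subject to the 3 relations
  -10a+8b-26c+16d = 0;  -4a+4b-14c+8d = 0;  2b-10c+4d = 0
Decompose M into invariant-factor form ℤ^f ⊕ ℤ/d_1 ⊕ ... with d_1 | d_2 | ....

rank_ℚ(R)=3; free=4−3=1
SNF(R) diag = [2, 2, 2] → torsion [2, 2, 2]

Answer: M ≅ ℤ^1 ⊕ ℤ/2 ⊕ ℤ/2 ⊕ ℤ/2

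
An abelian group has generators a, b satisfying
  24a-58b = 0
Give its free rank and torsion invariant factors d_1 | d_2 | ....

rank_ℚ(R)=1; free=2−1=1
SNF(R) diag = [2] → torsion [2]

Answer: M ≅ ℤ^1 ⊕ ℤ/2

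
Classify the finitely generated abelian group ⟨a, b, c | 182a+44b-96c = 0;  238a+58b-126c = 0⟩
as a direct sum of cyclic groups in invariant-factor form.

Answer: M ≅ ℤ^1 ⊕ ℤ/2 ⊕ ℤ/6

Derivation:
rank_ℚ(R)=2; free=3−2=1
SNF(R) diag = [2, 6] → torsion [2, 6]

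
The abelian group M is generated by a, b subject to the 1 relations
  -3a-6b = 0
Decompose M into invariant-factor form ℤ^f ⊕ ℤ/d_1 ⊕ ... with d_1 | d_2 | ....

Answer: M ≅ ℤ^1 ⊕ ℤ/3

Derivation:
rank_ℚ(R)=1; free=2−1=1
SNF(R) diag = [3] → torsion [3]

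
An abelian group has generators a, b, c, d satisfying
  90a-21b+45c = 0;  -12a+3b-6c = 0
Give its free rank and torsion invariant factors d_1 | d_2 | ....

rank_ℚ(R)=2; free=4−2=2
SNF(R) diag = [3, 3] → torsion [3, 3]

Answer: M ≅ ℤ^2 ⊕ ℤ/3 ⊕ ℤ/3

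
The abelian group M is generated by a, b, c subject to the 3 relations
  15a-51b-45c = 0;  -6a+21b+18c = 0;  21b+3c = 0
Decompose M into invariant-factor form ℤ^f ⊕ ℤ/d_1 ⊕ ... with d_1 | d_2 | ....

rank_ℚ(R)=3; free=3−3=0
SNF(R) diag = [3, 3, 3] → torsion [3, 3, 3]

Answer: M ≅ ℤ/3 ⊕ ℤ/3 ⊕ ℤ/3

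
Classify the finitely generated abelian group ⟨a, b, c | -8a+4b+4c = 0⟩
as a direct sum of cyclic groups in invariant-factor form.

rank_ℚ(R)=1; free=3−1=2
SNF(R) diag = [4] → torsion [4]

Answer: M ≅ ℤ^2 ⊕ ℤ/4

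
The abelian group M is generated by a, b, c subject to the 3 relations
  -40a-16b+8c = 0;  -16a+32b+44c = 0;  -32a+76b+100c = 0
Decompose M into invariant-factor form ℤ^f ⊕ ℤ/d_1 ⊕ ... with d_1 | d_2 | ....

rank_ℚ(R)=3; free=3−3=0
SNF(R) diag = [4, 12, 24] → torsion [4, 12, 24]

Answer: M ≅ ℤ/4 ⊕ ℤ/12 ⊕ ℤ/24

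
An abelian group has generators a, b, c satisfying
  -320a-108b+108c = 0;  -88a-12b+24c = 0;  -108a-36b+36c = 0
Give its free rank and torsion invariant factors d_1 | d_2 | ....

Answer: M ≅ ℤ/4 ⊕ ℤ/12 ⊕ ℤ/36

Derivation:
rank_ℚ(R)=3; free=3−3=0
SNF(R) diag = [4, 12, 36] → torsion [4, 12, 36]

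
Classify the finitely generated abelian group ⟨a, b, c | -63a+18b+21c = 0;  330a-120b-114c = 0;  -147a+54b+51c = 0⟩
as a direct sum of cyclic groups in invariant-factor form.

Answer: M ≅ ℤ/3 ⊕ ℤ/6 ⊕ ℤ/12

Derivation:
rank_ℚ(R)=3; free=3−3=0
SNF(R) diag = [3, 6, 12] → torsion [3, 6, 12]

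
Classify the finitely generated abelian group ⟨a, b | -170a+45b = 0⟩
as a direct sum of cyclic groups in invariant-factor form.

rank_ℚ(R)=1; free=2−1=1
SNF(R) diag = [5] → torsion [5]

Answer: M ≅ ℤ^1 ⊕ ℤ/5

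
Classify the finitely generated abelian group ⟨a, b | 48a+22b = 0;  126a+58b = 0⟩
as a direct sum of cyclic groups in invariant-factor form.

rank_ℚ(R)=2; free=2−2=0
SNF(R) diag = [2, 6] → torsion [2, 6]

Answer: M ≅ ℤ/2 ⊕ ℤ/6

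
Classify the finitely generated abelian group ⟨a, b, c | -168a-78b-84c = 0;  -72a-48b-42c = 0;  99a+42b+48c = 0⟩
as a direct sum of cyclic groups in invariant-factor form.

rank_ℚ(R)=3; free=3−3=0
SNF(R) diag = [3, 6, 18] → torsion [3, 6, 18]

Answer: M ≅ ℤ/3 ⊕ ℤ/6 ⊕ ℤ/18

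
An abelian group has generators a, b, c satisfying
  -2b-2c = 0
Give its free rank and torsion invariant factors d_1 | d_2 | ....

rank_ℚ(R)=1; free=3−1=2
SNF(R) diag = [2] → torsion [2]

Answer: M ≅ ℤ^2 ⊕ ℤ/2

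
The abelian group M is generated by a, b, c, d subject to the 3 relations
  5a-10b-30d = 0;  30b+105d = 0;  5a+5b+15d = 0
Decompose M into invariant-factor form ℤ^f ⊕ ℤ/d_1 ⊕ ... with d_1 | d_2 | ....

Answer: M ≅ ℤ^1 ⊕ ℤ/5 ⊕ ℤ/15 ⊕ ℤ/15

Derivation:
rank_ℚ(R)=3; free=4−3=1
SNF(R) diag = [5, 15, 15] → torsion [5, 15, 15]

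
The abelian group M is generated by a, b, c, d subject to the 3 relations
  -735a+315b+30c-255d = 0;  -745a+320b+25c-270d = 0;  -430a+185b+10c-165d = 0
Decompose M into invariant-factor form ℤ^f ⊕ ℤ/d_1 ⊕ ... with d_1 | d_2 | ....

rank_ℚ(R)=3; free=4−3=1
SNF(R) diag = [5, 15, 15] → torsion [5, 15, 15]

Answer: M ≅ ℤ^1 ⊕ ℤ/5 ⊕ ℤ/15 ⊕ ℤ/15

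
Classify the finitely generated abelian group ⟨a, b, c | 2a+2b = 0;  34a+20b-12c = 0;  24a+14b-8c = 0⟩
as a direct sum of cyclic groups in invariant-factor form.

rank_ℚ(R)=3; free=3−3=0
SNF(R) diag = [2, 2, 4] → torsion [2, 2, 4]

Answer: M ≅ ℤ/2 ⊕ ℤ/2 ⊕ ℤ/4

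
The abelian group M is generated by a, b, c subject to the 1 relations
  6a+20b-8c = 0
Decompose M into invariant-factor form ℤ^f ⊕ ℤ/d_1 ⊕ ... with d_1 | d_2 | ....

Answer: M ≅ ℤ^2 ⊕ ℤ/2

Derivation:
rank_ℚ(R)=1; free=3−1=2
SNF(R) diag = [2] → torsion [2]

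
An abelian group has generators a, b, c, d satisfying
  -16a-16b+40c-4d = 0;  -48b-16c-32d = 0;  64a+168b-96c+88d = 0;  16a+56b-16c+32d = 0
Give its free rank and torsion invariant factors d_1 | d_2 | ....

rank_ℚ(R)=4; free=4−4=0
SNF(R) diag = [4, 8, 16, 16] → torsion [4, 8, 16, 16]

Answer: M ≅ ℤ/4 ⊕ ℤ/8 ⊕ ℤ/16 ⊕ ℤ/16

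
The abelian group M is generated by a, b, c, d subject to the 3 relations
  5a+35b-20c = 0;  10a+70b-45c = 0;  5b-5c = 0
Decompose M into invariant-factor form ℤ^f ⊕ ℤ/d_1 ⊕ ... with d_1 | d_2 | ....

Answer: M ≅ ℤ^1 ⊕ ℤ/5 ⊕ ℤ/5 ⊕ ℤ/5

Derivation:
rank_ℚ(R)=3; free=4−3=1
SNF(R) diag = [5, 5, 5] → torsion [5, 5, 5]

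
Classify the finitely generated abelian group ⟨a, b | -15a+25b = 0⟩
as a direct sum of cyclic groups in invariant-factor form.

rank_ℚ(R)=1; free=2−1=1
SNF(R) diag = [5] → torsion [5]

Answer: M ≅ ℤ^1 ⊕ ℤ/5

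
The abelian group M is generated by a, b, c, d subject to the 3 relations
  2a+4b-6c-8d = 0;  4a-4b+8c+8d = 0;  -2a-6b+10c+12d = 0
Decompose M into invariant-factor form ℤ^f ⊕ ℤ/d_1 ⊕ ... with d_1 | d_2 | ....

Answer: M ≅ ℤ^1 ⊕ ℤ/2 ⊕ ℤ/2 ⊕ ℤ/4

Derivation:
rank_ℚ(R)=3; free=4−3=1
SNF(R) diag = [2, 2, 4] → torsion [2, 2, 4]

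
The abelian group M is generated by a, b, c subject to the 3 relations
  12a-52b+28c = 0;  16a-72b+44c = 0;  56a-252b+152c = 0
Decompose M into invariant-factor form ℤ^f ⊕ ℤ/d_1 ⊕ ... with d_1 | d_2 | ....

rank_ℚ(R)=3; free=3−3=0
SNF(R) diag = [4, 4, 4] → torsion [4, 4, 4]

Answer: M ≅ ℤ/4 ⊕ ℤ/4 ⊕ ℤ/4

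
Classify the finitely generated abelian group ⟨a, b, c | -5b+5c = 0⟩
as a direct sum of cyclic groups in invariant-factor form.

Answer: M ≅ ℤ^2 ⊕ ℤ/5

Derivation:
rank_ℚ(R)=1; free=3−1=2
SNF(R) diag = [5] → torsion [5]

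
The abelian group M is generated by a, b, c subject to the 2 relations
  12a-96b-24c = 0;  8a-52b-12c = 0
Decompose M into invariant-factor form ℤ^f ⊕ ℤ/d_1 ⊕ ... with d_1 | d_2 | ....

rank_ℚ(R)=2; free=3−2=1
SNF(R) diag = [4, 12] → torsion [4, 12]

Answer: M ≅ ℤ^1 ⊕ ℤ/4 ⊕ ℤ/12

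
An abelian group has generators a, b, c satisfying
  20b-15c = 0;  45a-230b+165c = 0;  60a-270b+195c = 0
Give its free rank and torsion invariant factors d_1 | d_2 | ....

Answer: M ≅ ℤ/5 ⊕ ℤ/15 ⊕ ℤ/30

Derivation:
rank_ℚ(R)=3; free=3−3=0
SNF(R) diag = [5, 15, 30] → torsion [5, 15, 30]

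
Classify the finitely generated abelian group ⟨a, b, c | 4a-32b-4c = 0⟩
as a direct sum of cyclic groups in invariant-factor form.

rank_ℚ(R)=1; free=3−1=2
SNF(R) diag = [4] → torsion [4]

Answer: M ≅ ℤ^2 ⊕ ℤ/4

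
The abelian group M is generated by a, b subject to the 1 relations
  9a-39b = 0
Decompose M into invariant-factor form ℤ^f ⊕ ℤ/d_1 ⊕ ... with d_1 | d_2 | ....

Answer: M ≅ ℤ^1 ⊕ ℤ/3

Derivation:
rank_ℚ(R)=1; free=2−1=1
SNF(R) diag = [3] → torsion [3]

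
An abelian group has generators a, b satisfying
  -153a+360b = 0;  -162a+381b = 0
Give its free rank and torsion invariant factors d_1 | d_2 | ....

Answer: M ≅ ℤ/3 ⊕ ℤ/9

Derivation:
rank_ℚ(R)=2; free=2−2=0
SNF(R) diag = [3, 9] → torsion [3, 9]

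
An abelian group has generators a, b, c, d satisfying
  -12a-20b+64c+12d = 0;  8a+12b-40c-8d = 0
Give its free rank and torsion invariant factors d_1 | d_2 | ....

Answer: M ≅ ℤ^2 ⊕ ℤ/4 ⊕ ℤ/4

Derivation:
rank_ℚ(R)=2; free=4−2=2
SNF(R) diag = [4, 4] → torsion [4, 4]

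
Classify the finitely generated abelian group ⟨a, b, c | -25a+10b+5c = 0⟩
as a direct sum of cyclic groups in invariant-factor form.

Answer: M ≅ ℤ^2 ⊕ ℤ/5

Derivation:
rank_ℚ(R)=1; free=3−1=2
SNF(R) diag = [5] → torsion [5]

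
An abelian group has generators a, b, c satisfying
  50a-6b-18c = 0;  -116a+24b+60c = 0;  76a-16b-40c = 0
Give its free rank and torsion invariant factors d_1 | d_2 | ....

rank_ℚ(R)=3; free=3−3=0
SNF(R) diag = [2, 4, 12] → torsion [2, 4, 12]

Answer: M ≅ ℤ/2 ⊕ ℤ/4 ⊕ ℤ/12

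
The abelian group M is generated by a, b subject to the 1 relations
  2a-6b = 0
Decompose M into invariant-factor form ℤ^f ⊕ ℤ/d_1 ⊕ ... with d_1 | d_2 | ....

rank_ℚ(R)=1; free=2−1=1
SNF(R) diag = [2] → torsion [2]

Answer: M ≅ ℤ^1 ⊕ ℤ/2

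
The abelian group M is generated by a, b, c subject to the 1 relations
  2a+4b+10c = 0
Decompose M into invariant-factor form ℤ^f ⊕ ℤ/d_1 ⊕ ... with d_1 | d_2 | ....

Answer: M ≅ ℤ^2 ⊕ ℤ/2

Derivation:
rank_ℚ(R)=1; free=3−1=2
SNF(R) diag = [2] → torsion [2]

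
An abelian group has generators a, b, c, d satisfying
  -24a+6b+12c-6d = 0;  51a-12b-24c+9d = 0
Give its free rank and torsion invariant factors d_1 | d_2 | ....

Answer: M ≅ ℤ^2 ⊕ ℤ/3 ⊕ ℤ/6

Derivation:
rank_ℚ(R)=2; free=4−2=2
SNF(R) diag = [3, 6] → torsion [3, 6]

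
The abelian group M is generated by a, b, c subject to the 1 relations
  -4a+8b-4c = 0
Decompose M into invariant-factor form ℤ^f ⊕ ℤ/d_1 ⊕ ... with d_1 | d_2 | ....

rank_ℚ(R)=1; free=3−1=2
SNF(R) diag = [4] → torsion [4]

Answer: M ≅ ℤ^2 ⊕ ℤ/4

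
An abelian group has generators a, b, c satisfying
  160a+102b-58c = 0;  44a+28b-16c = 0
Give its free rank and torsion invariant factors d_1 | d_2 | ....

rank_ℚ(R)=2; free=3−2=1
SNF(R) diag = [2, 4] → torsion [2, 4]

Answer: M ≅ ℤ^1 ⊕ ℤ/2 ⊕ ℤ/4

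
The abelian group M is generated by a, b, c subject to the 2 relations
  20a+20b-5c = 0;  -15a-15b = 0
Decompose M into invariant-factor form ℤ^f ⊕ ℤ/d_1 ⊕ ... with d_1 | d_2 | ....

rank_ℚ(R)=2; free=3−2=1
SNF(R) diag = [5, 15] → torsion [5, 15]

Answer: M ≅ ℤ^1 ⊕ ℤ/5 ⊕ ℤ/15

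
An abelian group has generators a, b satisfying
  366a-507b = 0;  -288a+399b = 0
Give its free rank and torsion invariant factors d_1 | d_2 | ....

Answer: M ≅ ℤ/3 ⊕ ℤ/6

Derivation:
rank_ℚ(R)=2; free=2−2=0
SNF(R) diag = [3, 6] → torsion [3, 6]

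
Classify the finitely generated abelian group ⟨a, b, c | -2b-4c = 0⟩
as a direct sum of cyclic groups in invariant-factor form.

Answer: M ≅ ℤ^2 ⊕ ℤ/2

Derivation:
rank_ℚ(R)=1; free=3−1=2
SNF(R) diag = [2] → torsion [2]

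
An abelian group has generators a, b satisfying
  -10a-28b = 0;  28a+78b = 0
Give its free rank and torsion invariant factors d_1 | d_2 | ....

rank_ℚ(R)=2; free=2−2=0
SNF(R) diag = [2, 2] → torsion [2, 2]

Answer: M ≅ ℤ/2 ⊕ ℤ/2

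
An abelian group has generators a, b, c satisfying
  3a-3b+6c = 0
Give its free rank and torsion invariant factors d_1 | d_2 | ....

Answer: M ≅ ℤ^2 ⊕ ℤ/3

Derivation:
rank_ℚ(R)=1; free=3−1=2
SNF(R) diag = [3] → torsion [3]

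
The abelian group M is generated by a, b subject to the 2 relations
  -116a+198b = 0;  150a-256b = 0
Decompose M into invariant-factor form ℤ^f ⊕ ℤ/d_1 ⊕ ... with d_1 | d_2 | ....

Answer: M ≅ ℤ/2 ⊕ ℤ/2

Derivation:
rank_ℚ(R)=2; free=2−2=0
SNF(R) diag = [2, 2] → torsion [2, 2]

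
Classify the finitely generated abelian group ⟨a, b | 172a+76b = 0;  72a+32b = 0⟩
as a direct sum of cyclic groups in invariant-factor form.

Answer: M ≅ ℤ/4 ⊕ ℤ/8

Derivation:
rank_ℚ(R)=2; free=2−2=0
SNF(R) diag = [4, 8] → torsion [4, 8]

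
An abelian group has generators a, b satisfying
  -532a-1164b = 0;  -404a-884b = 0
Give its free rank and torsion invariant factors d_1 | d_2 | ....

Answer: M ≅ ℤ/4 ⊕ ℤ/8

Derivation:
rank_ℚ(R)=2; free=2−2=0
SNF(R) diag = [4, 8] → torsion [4, 8]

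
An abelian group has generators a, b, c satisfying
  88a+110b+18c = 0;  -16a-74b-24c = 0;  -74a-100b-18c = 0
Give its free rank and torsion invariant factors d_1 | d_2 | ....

rank_ℚ(R)=3; free=3−3=0
SNF(R) diag = [2, 6, 6] → torsion [2, 6, 6]

Answer: M ≅ ℤ/2 ⊕ ℤ/6 ⊕ ℤ/6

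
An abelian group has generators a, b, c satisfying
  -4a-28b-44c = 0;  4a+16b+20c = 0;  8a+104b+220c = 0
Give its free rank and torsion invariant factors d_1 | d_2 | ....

rank_ℚ(R)=3; free=3−3=0
SNF(R) diag = [4, 12, 36] → torsion [4, 12, 36]

Answer: M ≅ ℤ/4 ⊕ ℤ/12 ⊕ ℤ/36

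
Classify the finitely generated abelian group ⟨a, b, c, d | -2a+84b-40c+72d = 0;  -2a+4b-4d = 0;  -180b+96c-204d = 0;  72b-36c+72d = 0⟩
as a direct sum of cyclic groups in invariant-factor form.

Answer: M ≅ ℤ/2 ⊕ ℤ/4 ⊕ ℤ/12 ⊕ ℤ/36

Derivation:
rank_ℚ(R)=4; free=4−4=0
SNF(R) diag = [2, 4, 12, 36] → torsion [2, 4, 12, 36]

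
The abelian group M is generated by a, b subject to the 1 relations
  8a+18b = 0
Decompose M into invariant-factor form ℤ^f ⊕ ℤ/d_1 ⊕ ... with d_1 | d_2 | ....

Answer: M ≅ ℤ^1 ⊕ ℤ/2

Derivation:
rank_ℚ(R)=1; free=2−1=1
SNF(R) diag = [2] → torsion [2]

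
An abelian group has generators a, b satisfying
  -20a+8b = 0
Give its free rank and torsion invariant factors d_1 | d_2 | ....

rank_ℚ(R)=1; free=2−1=1
SNF(R) diag = [4] → torsion [4]

Answer: M ≅ ℤ^1 ⊕ ℤ/4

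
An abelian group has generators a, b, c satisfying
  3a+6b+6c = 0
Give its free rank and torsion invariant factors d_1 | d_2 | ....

Answer: M ≅ ℤ^2 ⊕ ℤ/3

Derivation:
rank_ℚ(R)=1; free=3−1=2
SNF(R) diag = [3] → torsion [3]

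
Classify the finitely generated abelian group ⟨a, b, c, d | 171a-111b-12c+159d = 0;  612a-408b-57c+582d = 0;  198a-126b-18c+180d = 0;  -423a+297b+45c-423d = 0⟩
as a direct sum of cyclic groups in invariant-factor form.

Answer: M ≅ ℤ/3 ⊕ ℤ/9 ⊕ ℤ/18 ⊕ ℤ/18

Derivation:
rank_ℚ(R)=4; free=4−4=0
SNF(R) diag = [3, 9, 18, 18] → torsion [3, 9, 18, 18]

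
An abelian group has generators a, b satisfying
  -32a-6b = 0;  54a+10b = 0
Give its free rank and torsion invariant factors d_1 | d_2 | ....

rank_ℚ(R)=2; free=2−2=0
SNF(R) diag = [2, 2] → torsion [2, 2]

Answer: M ≅ ℤ/2 ⊕ ℤ/2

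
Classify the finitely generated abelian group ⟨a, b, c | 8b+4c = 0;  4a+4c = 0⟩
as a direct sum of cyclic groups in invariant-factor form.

Answer: M ≅ ℤ^1 ⊕ ℤ/4 ⊕ ℤ/4

Derivation:
rank_ℚ(R)=2; free=3−2=1
SNF(R) diag = [4, 4] → torsion [4, 4]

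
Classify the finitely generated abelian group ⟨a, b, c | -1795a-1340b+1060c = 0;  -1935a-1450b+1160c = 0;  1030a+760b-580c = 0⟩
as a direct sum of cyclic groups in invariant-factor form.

rank_ℚ(R)=3; free=3−3=0
SNF(R) diag = [5, 10, 20] → torsion [5, 10, 20]

Answer: M ≅ ℤ/5 ⊕ ℤ/10 ⊕ ℤ/20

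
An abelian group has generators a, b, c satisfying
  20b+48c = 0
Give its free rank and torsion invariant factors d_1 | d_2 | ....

rank_ℚ(R)=1; free=3−1=2
SNF(R) diag = [4] → torsion [4]

Answer: M ≅ ℤ^2 ⊕ ℤ/4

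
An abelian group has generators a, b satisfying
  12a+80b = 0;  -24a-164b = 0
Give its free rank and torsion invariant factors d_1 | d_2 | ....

Answer: M ≅ ℤ/4 ⊕ ℤ/12

Derivation:
rank_ℚ(R)=2; free=2−2=0
SNF(R) diag = [4, 12] → torsion [4, 12]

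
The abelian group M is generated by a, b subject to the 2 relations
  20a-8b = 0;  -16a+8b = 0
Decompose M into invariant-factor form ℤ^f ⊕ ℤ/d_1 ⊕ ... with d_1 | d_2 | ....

Answer: M ≅ ℤ/4 ⊕ ℤ/8

Derivation:
rank_ℚ(R)=2; free=2−2=0
SNF(R) diag = [4, 8] → torsion [4, 8]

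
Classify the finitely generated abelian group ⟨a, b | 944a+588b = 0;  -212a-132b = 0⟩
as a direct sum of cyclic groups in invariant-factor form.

Answer: M ≅ ℤ/4 ⊕ ℤ/12

Derivation:
rank_ℚ(R)=2; free=2−2=0
SNF(R) diag = [4, 12] → torsion [4, 12]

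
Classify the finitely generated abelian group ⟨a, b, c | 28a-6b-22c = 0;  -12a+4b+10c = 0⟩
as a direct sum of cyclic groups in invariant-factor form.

rank_ℚ(R)=2; free=3−2=1
SNF(R) diag = [2, 2] → torsion [2, 2]

Answer: M ≅ ℤ^1 ⊕ ℤ/2 ⊕ ℤ/2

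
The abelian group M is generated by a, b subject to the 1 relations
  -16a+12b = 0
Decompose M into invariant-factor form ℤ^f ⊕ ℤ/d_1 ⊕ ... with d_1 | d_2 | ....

rank_ℚ(R)=1; free=2−1=1
SNF(R) diag = [4] → torsion [4]

Answer: M ≅ ℤ^1 ⊕ ℤ/4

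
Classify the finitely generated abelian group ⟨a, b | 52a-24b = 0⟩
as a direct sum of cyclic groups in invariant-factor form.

Answer: M ≅ ℤ^1 ⊕ ℤ/4

Derivation:
rank_ℚ(R)=1; free=2−1=1
SNF(R) diag = [4] → torsion [4]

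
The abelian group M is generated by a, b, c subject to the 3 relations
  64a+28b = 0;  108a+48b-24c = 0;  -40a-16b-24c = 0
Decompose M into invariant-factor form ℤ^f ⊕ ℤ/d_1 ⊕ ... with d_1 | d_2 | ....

rank_ℚ(R)=3; free=3−3=0
SNF(R) diag = [4, 12, 24] → torsion [4, 12, 24]

Answer: M ≅ ℤ/4 ⊕ ℤ/12 ⊕ ℤ/24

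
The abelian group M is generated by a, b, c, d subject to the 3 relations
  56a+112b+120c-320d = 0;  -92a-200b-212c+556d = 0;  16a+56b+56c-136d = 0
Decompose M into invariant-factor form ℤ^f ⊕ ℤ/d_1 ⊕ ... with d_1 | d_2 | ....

rank_ℚ(R)=3; free=4−3=1
SNF(R) diag = [4, 8, 8] → torsion [4, 8, 8]

Answer: M ≅ ℤ^1 ⊕ ℤ/4 ⊕ ℤ/8 ⊕ ℤ/8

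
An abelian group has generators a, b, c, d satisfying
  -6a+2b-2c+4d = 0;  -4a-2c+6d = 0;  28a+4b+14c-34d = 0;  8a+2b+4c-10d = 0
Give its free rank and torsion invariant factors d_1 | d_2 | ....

rank_ℚ(R)=4; free=4−4=0
SNF(R) diag = [2, 2, 2, 4] → torsion [2, 2, 2, 4]

Answer: M ≅ ℤ/2 ⊕ ℤ/2 ⊕ ℤ/2 ⊕ ℤ/4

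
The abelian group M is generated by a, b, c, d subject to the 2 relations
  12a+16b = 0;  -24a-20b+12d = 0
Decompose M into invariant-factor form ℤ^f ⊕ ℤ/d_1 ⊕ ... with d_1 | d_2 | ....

Answer: M ≅ ℤ^2 ⊕ ℤ/4 ⊕ ℤ/12

Derivation:
rank_ℚ(R)=2; free=4−2=2
SNF(R) diag = [4, 12] → torsion [4, 12]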